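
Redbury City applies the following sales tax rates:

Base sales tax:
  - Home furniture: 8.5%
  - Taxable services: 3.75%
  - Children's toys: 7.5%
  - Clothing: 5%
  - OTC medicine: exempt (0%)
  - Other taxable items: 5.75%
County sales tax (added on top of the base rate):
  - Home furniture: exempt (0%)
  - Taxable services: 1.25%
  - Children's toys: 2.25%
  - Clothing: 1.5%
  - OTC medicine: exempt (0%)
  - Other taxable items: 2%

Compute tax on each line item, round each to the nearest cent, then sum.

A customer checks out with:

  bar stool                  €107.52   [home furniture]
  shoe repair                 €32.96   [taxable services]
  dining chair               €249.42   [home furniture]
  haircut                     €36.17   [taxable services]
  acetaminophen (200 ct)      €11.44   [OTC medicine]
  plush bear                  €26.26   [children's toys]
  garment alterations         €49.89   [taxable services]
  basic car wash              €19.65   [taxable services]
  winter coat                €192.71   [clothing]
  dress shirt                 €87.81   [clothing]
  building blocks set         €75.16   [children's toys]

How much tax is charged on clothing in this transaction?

€18.24

Winter coat €192.71: clothing → 5% + 1.5% county = 6.5% → €12.53
Dress shirt €87.81: clothing → 5% + 1.5% county = 6.5% → €5.71
Tax on clothing = €12.53 + €5.71 = €18.24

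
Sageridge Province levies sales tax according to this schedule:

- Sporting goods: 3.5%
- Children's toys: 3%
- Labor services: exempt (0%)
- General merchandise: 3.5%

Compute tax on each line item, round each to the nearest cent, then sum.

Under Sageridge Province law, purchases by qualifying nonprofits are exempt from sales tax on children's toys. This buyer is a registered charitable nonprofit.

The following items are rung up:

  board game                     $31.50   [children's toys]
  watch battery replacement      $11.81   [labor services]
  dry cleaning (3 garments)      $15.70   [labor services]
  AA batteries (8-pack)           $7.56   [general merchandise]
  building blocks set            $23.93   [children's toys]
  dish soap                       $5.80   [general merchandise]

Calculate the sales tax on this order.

$0.46

Board game $31.50: children's toys, buyer-exempt → 0% → $0.00
Watch battery replacement $11.81: labor services → 0% → $0.00
Dry cleaning (3 garments) $15.70: labor services → 0% → $0.00
AA batteries (8-pack) $7.56: general merchandise → 3.5% → $0.26
Building blocks set $23.93: children's toys, buyer-exempt → 0% → $0.00
Dish soap $5.80: general merchandise → 3.5% → $0.20
Total tax = $0.26 + $0.20 = $0.46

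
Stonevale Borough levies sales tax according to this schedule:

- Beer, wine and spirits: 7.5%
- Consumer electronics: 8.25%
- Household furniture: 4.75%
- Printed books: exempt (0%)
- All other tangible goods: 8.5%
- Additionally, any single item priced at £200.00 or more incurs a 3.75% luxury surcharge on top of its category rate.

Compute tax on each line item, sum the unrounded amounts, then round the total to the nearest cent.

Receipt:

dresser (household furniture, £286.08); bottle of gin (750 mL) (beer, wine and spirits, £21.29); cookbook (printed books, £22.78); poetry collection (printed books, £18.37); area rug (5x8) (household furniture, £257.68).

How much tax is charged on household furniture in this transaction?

£46.22

Dresser £286.08: household furniture → 4.75% + 3.75% surcharge = 8.5% → £24.3168
Area rug (5x8) £257.68: household furniture → 4.75% + 3.75% surcharge = 8.5% → £21.9028
Tax on household furniture: unrounded sum = £46.2196 → £46.22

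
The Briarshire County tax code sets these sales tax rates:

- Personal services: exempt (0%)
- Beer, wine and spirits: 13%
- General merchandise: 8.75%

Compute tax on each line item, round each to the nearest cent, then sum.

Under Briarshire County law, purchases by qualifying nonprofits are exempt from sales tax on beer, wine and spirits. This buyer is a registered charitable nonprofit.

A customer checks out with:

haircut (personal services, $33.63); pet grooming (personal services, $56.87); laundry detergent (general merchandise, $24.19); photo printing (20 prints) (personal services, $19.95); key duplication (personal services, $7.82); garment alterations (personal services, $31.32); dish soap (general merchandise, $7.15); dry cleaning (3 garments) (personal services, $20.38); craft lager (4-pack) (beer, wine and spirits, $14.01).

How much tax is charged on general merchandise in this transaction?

Laundry detergent $24.19: general merchandise → 8.75% → $2.12
Dish soap $7.15: general merchandise → 8.75% → $0.63
Tax on general merchandise = $2.12 + $0.63 = $2.75

$2.75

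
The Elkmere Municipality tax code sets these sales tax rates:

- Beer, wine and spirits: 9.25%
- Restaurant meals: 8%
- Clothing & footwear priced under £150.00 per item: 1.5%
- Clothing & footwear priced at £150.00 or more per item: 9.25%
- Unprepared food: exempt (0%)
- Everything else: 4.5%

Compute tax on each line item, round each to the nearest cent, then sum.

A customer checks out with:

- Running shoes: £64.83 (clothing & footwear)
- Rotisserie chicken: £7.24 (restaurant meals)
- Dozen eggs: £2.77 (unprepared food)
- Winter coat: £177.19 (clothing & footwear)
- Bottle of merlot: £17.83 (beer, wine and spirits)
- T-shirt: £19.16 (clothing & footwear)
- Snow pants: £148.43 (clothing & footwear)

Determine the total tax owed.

Running shoes £64.83: clothing & footwear, under £150.00 → 1.5% → £0.97
Rotisserie chicken £7.24: restaurant meals → 8% → £0.58
Dozen eggs £2.77: unprepared food → 0% → £0.00
Winter coat £177.19: clothing & footwear, £150.00 or more → 9.25% → £16.39
Bottle of merlot £17.83: beer, wine and spirits → 9.25% → £1.65
T-shirt £19.16: clothing & footwear, under £150.00 → 1.5% → £0.29
Snow pants £148.43: clothing & footwear, under £150.00 → 1.5% → £2.23
Total tax = £0.97 + £0.58 + £16.39 + £1.65 + £0.29 + £2.23 = £22.11

£22.11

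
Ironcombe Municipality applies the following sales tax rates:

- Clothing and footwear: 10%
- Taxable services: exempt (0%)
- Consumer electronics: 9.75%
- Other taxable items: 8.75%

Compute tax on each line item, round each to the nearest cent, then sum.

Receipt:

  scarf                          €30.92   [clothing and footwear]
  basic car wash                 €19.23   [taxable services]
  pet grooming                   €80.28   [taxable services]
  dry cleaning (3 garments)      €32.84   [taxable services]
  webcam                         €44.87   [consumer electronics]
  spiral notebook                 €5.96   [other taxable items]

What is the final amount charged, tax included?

Scarf €30.92: clothing and footwear → 10% → €3.09
Basic car wash €19.23: taxable services → 0% → €0.00
Pet grooming €80.28: taxable services → 0% → €0.00
Dry cleaning (3 garments) €32.84: taxable services → 0% → €0.00
Webcam €44.87: consumer electronics → 9.75% → €4.37
Spiral notebook €5.96: other taxable items → 8.75% → €0.52
Subtotal = €214.10; tax = €7.98; total due = €222.08

€222.08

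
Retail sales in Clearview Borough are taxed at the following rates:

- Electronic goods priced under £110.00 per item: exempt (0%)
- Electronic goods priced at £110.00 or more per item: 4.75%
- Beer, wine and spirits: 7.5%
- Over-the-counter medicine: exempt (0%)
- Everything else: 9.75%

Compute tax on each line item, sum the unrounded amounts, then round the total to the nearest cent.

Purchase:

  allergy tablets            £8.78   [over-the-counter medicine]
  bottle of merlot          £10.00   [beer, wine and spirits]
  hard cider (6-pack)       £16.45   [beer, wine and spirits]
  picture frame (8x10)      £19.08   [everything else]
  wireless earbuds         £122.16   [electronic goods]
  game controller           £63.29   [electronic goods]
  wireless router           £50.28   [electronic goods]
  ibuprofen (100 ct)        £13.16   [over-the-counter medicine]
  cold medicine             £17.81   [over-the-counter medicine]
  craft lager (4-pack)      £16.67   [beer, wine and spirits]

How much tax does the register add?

£10.90

Allergy tablets £8.78: over-the-counter medicine → 0% → £0.00
Bottle of merlot £10.00: beer, wine and spirits → 7.5% → £0.75
Hard cider (6-pack) £16.45: beer, wine and spirits → 7.5% → £1.23375
Picture frame (8x10) £19.08: everything else → 9.75% → £1.8603
Wireless earbuds £122.16: electronic goods, £110.00 or more → 4.75% → £5.8026
Game controller £63.29: electronic goods, under £110.00 → 0% → £0.00
Wireless router £50.28: electronic goods, under £110.00 → 0% → £0.00
Ibuprofen (100 ct) £13.16: over-the-counter medicine → 0% → £0.00
Cold medicine £17.81: over-the-counter medicine → 0% → £0.00
Craft lager (4-pack) £16.67: beer, wine and spirits → 7.5% → £1.25025
Unrounded tax sum = £10.8969 → £10.90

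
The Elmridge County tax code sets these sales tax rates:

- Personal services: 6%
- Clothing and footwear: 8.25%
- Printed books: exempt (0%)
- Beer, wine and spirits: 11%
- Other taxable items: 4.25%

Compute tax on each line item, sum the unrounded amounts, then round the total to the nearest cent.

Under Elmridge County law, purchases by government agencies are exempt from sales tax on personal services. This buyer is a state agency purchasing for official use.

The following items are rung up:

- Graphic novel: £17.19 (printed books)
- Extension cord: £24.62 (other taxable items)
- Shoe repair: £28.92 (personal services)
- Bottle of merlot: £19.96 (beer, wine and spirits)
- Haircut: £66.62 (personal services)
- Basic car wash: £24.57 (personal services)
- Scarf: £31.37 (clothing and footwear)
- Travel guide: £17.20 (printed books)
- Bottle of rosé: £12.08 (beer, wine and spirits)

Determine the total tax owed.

Graphic novel £17.19: printed books → 0% → £0.00
Extension cord £24.62: other taxable items → 4.25% → £1.04635
Shoe repair £28.92: personal services, buyer-exempt → 0% → £0.00
Bottle of merlot £19.96: beer, wine and spirits → 11% → £2.1956
Haircut £66.62: personal services, buyer-exempt → 0% → £0.00
Basic car wash £24.57: personal services, buyer-exempt → 0% → £0.00
Scarf £31.37: clothing and footwear → 8.25% → £2.588025
Travel guide £17.20: printed books → 0% → £0.00
Bottle of rosé £12.08: beer, wine and spirits → 11% → £1.3288
Unrounded tax sum = £7.158775 → £7.16

£7.16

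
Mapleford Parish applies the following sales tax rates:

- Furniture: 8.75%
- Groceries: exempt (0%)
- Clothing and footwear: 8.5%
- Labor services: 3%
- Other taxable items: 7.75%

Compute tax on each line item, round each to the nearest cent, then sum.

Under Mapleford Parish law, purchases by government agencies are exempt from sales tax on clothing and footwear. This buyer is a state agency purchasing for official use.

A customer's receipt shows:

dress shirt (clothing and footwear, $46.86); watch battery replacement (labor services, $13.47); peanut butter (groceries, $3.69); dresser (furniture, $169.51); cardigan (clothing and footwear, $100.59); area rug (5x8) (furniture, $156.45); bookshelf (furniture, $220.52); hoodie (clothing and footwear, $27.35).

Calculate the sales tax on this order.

Dress shirt $46.86: clothing and footwear, buyer-exempt → 0% → $0.00
Watch battery replacement $13.47: labor services → 3% → $0.40
Peanut butter $3.69: groceries → 0% → $0.00
Dresser $169.51: furniture → 8.75% → $14.83
Cardigan $100.59: clothing and footwear, buyer-exempt → 0% → $0.00
Area rug (5x8) $156.45: furniture → 8.75% → $13.69
Bookshelf $220.52: furniture → 8.75% → $19.30
Hoodie $27.35: clothing and footwear, buyer-exempt → 0% → $0.00
Total tax = $0.40 + $14.83 + $13.69 + $19.30 = $48.22

$48.22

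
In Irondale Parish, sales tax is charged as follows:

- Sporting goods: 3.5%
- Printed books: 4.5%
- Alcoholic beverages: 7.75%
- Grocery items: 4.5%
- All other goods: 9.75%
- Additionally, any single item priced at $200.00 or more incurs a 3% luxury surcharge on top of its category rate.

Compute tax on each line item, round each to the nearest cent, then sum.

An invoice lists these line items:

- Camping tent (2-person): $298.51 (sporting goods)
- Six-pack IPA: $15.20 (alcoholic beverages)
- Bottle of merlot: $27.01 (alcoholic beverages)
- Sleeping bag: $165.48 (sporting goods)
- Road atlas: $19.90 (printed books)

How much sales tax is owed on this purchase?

Camping tent (2-person) $298.51: sporting goods → 3.5% + 3% surcharge = 6.5% → $19.40
Six-pack IPA $15.20: alcoholic beverages → 7.75% → $1.18
Bottle of merlot $27.01: alcoholic beverages → 7.75% → $2.09
Sleeping bag $165.48: sporting goods → 3.5% → $5.79
Road atlas $19.90: printed books → 4.5% → $0.90
Total tax = $19.40 + $1.18 + $2.09 + $5.79 + $0.90 = $29.36

$29.36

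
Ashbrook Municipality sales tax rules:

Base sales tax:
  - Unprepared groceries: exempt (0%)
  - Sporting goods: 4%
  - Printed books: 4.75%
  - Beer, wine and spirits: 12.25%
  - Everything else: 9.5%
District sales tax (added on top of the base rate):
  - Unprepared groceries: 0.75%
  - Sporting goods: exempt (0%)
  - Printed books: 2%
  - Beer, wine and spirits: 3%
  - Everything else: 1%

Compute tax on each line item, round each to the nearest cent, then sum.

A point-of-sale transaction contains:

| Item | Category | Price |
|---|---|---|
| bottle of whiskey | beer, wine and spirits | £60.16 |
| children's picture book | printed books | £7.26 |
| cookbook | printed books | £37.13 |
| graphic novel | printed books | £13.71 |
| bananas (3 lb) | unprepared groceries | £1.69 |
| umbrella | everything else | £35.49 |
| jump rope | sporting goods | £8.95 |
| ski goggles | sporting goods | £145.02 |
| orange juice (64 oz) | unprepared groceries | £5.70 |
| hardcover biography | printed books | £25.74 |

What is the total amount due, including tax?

£365.63

Bottle of whiskey £60.16: beer, wine and spirits → 12.25% + 3% district = 15.25% → £9.17
Children's picture book £7.26: printed books → 4.75% + 2% district = 6.75% → £0.49
Cookbook £37.13: printed books → 4.75% + 2% district = 6.75% → £2.51
Graphic novel £13.71: printed books → 4.75% + 2% district = 6.75% → £0.93
Bananas (3 lb) £1.69: unprepared groceries → 0% + 0.75% district = 0.75% → £0.01
Umbrella £35.49: everything else → 9.5% + 1% district = 10.5% → £3.73
Jump rope £8.95: sporting goods → 4% + 0% district = 4% → £0.36
Ski goggles £145.02: sporting goods → 4% + 0% district = 4% → £5.80
Orange juice (64 oz) £5.70: unprepared groceries → 0% + 0.75% district = 0.75% → £0.04
Hardcover biography £25.74: printed books → 4.75% + 2% district = 6.75% → £1.74
Subtotal = £340.85; tax = £24.78; total due = £365.63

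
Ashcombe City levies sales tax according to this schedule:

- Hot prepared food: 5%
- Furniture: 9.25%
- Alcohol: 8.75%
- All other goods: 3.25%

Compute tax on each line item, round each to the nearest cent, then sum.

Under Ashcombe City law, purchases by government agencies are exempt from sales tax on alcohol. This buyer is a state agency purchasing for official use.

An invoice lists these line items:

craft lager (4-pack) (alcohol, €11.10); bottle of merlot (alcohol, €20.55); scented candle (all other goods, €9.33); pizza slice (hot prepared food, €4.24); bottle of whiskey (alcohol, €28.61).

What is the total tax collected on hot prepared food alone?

Pizza slice €4.24: hot prepared food → 5% → €0.21
Tax on hot prepared food = €0.21

€0.21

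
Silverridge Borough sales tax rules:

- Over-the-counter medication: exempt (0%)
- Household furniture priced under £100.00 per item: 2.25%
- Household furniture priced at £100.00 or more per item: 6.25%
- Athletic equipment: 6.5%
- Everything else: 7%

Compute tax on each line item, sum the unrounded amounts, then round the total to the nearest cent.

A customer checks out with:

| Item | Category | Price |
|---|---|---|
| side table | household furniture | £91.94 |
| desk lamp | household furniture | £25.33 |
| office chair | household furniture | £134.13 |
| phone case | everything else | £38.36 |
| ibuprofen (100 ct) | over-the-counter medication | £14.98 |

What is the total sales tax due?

Side table £91.94: household furniture, under £100.00 → 2.25% → £2.06865
Desk lamp £25.33: household furniture, under £100.00 → 2.25% → £0.569925
Office chair £134.13: household furniture, £100.00 or more → 6.25% → £8.383125
Phone case £38.36: everything else → 7% → £2.6852
Ibuprofen (100 ct) £14.98: over-the-counter medication → 0% → £0.00
Unrounded tax sum = £13.7069 → £13.71

£13.71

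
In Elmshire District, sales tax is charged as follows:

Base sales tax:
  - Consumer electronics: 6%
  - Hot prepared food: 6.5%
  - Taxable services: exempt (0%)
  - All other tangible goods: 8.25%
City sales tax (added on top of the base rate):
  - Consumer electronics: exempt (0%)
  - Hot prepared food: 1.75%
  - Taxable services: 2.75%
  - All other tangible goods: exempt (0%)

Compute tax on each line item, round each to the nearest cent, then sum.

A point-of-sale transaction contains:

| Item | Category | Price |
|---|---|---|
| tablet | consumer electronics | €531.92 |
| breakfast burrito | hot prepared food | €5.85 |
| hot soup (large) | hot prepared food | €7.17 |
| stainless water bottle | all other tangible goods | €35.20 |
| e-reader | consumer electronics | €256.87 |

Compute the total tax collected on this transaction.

Tablet €531.92: consumer electronics → 6% + 0% city = 6% → €31.92
Breakfast burrito €5.85: hot prepared food → 6.5% + 1.75% city = 8.25% → €0.48
Hot soup (large) €7.17: hot prepared food → 6.5% + 1.75% city = 8.25% → €0.59
Stainless water bottle €35.20: all other tangible goods → 8.25% + 0% city = 8.25% → €2.90
E-reader €256.87: consumer electronics → 6% + 0% city = 6% → €15.41
Total tax = €31.92 + €0.48 + €0.59 + €2.90 + €15.41 = €51.30

€51.30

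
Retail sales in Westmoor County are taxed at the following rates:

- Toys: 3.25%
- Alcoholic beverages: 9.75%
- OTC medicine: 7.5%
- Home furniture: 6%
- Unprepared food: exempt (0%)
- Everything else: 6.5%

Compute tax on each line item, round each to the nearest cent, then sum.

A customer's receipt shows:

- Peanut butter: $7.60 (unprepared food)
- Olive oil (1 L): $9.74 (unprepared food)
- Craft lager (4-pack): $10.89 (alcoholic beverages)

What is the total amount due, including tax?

$29.29

Peanut butter $7.60: unprepared food → 0% → $0.00
Olive oil (1 L) $9.74: unprepared food → 0% → $0.00
Craft lager (4-pack) $10.89: alcoholic beverages → 9.75% → $1.06
Subtotal = $28.23; tax = $1.06; total due = $29.29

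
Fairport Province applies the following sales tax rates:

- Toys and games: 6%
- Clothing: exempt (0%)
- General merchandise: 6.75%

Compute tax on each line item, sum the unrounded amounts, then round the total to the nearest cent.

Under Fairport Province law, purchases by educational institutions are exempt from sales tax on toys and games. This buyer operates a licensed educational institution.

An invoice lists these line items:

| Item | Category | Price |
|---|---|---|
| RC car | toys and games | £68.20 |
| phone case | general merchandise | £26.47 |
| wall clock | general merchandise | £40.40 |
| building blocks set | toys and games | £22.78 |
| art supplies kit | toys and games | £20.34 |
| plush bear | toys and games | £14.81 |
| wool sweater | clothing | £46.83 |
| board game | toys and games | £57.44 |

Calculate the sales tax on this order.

RC car £68.20: toys and games, buyer-exempt → 0% → £0.00
Phone case £26.47: general merchandise → 6.75% → £1.786725
Wall clock £40.40: general merchandise → 6.75% → £2.727
Building blocks set £22.78: toys and games, buyer-exempt → 0% → £0.00
Art supplies kit £20.34: toys and games, buyer-exempt → 0% → £0.00
Plush bear £14.81: toys and games, buyer-exempt → 0% → £0.00
Wool sweater £46.83: clothing → 0% → £0.00
Board game £57.44: toys and games, buyer-exempt → 0% → £0.00
Unrounded tax sum = £4.513725 → £4.51

£4.51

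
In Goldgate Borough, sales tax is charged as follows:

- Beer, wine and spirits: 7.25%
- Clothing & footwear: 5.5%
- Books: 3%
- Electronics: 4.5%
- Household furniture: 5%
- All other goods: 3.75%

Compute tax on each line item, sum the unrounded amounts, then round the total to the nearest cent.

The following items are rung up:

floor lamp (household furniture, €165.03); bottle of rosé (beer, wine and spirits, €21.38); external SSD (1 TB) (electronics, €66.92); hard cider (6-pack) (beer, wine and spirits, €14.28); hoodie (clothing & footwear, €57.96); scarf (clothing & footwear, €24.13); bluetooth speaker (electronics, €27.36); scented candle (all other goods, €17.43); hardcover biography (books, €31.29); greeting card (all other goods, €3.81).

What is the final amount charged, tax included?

€450.92

Floor lamp €165.03: household furniture → 5% → €8.2515
Bottle of rosé €21.38: beer, wine and spirits → 7.25% → €1.55005
External SSD (1 TB) €66.92: electronics → 4.5% → €3.0114
Hard cider (6-pack) €14.28: beer, wine and spirits → 7.25% → €1.0353
Hoodie €57.96: clothing & footwear → 5.5% → €3.1878
Scarf €24.13: clothing & footwear → 5.5% → €1.32715
Bluetooth speaker €27.36: electronics → 4.5% → €1.2312
Scented candle €17.43: all other goods → 3.75% → €0.653625
Hardcover biography €31.29: books → 3% → €0.9387
Greeting card €3.81: all other goods → 3.75% → €0.142875
Subtotal = €429.59; unrounded tax = €21.3296 → €21.33; total due = €450.92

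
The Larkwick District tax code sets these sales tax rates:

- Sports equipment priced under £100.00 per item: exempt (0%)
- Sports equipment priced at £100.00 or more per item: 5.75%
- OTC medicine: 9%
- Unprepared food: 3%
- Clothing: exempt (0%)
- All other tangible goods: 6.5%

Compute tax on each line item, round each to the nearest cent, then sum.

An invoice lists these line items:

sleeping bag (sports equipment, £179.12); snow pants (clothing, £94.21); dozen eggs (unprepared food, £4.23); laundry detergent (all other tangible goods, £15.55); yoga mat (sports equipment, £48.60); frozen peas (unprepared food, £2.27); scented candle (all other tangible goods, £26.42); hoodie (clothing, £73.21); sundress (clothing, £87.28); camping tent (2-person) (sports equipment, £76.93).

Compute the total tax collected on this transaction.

Sleeping bag £179.12: sports equipment, £100.00 or more → 5.75% → £10.30
Snow pants £94.21: clothing → 0% → £0.00
Dozen eggs £4.23: unprepared food → 3% → £0.13
Laundry detergent £15.55: all other tangible goods → 6.5% → £1.01
Yoga mat £48.60: sports equipment, under £100.00 → 0% → £0.00
Frozen peas £2.27: unprepared food → 3% → £0.07
Scented candle £26.42: all other tangible goods → 6.5% → £1.72
Hoodie £73.21: clothing → 0% → £0.00
Sundress £87.28: clothing → 0% → £0.00
Camping tent (2-person) £76.93: sports equipment, under £100.00 → 0% → £0.00
Total tax = £10.30 + £0.13 + £1.01 + £0.07 + £1.72 = £13.23

£13.23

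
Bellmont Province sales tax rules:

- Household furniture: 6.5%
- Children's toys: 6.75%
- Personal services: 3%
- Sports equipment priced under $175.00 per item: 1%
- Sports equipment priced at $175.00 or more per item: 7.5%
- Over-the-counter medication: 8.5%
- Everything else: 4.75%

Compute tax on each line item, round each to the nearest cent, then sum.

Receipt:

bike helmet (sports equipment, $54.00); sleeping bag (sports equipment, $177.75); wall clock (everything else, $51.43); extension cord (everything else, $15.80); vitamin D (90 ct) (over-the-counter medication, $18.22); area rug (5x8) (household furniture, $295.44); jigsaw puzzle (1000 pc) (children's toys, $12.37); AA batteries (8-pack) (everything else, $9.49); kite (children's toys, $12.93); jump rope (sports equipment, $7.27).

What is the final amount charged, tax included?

Bike helmet $54.00: sports equipment, under $175.00 → 1% → $0.54
Sleeping bag $177.75: sports equipment, $175.00 or more → 7.5% → $13.33
Wall clock $51.43: everything else → 4.75% → $2.44
Extension cord $15.80: everything else → 4.75% → $0.75
Vitamin D (90 ct) $18.22: over-the-counter medication → 8.5% → $1.55
Area rug (5x8) $295.44: household furniture → 6.5% → $19.20
Jigsaw puzzle (1000 pc) $12.37: children's toys → 6.75% → $0.83
AA batteries (8-pack) $9.49: everything else → 4.75% → $0.45
Kite $12.93: children's toys → 6.75% → $0.87
Jump rope $7.27: sports equipment, under $175.00 → 1% → $0.07
Subtotal = $654.70; tax = $40.03; total due = $694.73

$694.73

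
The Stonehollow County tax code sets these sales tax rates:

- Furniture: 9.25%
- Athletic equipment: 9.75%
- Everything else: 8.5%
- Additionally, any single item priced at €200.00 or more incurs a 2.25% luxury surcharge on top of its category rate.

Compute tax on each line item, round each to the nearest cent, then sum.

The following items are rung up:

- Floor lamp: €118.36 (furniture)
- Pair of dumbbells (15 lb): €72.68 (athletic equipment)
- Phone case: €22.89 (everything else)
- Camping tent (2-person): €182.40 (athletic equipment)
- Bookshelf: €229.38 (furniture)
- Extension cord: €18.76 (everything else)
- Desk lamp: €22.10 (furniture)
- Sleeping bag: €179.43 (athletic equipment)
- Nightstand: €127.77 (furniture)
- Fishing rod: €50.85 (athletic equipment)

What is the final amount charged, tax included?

€1126.67

Floor lamp €118.36: furniture → 9.25% → €10.95
Pair of dumbbells (15 lb) €72.68: athletic equipment → 9.75% → €7.09
Phone case €22.89: everything else → 8.5% → €1.95
Camping tent (2-person) €182.40: athletic equipment → 9.75% → €17.78
Bookshelf €229.38: furniture → 9.25% + 2.25% surcharge = 11.5% → €26.38
Extension cord €18.76: everything else → 8.5% → €1.59
Desk lamp €22.10: furniture → 9.25% → €2.04
Sleeping bag €179.43: athletic equipment → 9.75% → €17.49
Nightstand €127.77: furniture → 9.25% → €11.82
Fishing rod €50.85: athletic equipment → 9.75% → €4.96
Subtotal = €1024.62; tax = €102.05; total due = €1126.67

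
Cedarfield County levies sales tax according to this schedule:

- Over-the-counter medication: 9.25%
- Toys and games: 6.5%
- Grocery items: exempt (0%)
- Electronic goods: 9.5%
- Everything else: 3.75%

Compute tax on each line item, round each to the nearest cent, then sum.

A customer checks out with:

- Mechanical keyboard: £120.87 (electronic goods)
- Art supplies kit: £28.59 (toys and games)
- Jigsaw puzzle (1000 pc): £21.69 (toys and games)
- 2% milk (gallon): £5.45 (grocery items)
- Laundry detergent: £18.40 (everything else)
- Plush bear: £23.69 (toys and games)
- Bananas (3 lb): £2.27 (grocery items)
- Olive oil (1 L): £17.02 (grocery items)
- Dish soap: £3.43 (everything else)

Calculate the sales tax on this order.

Mechanical keyboard £120.87: electronic goods → 9.5% → £11.48
Art supplies kit £28.59: toys and games → 6.5% → £1.86
Jigsaw puzzle (1000 pc) £21.69: toys and games → 6.5% → £1.41
2% milk (gallon) £5.45: grocery items → 0% → £0.00
Laundry detergent £18.40: everything else → 3.75% → £0.69
Plush bear £23.69: toys and games → 6.5% → £1.54
Bananas (3 lb) £2.27: grocery items → 0% → £0.00
Olive oil (1 L) £17.02: grocery items → 0% → £0.00
Dish soap £3.43: everything else → 3.75% → £0.13
Total tax = £11.48 + £1.86 + £1.41 + £0.69 + £1.54 + £0.13 = £17.11

£17.11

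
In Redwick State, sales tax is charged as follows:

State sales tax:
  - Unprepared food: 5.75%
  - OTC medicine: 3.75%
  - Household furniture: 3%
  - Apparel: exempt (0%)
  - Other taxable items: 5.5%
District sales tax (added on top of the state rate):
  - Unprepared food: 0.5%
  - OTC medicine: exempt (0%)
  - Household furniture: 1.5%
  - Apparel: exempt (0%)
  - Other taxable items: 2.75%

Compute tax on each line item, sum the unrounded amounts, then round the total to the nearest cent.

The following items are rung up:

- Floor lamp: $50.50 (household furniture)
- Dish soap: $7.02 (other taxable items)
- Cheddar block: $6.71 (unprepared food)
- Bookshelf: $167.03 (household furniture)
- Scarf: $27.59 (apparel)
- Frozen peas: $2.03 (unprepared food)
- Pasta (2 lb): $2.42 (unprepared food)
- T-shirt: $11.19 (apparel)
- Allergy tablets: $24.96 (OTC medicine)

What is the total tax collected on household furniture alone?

Floor lamp $50.50: household furniture → 3% + 1.5% district = 4.5% → $2.2725
Bookshelf $167.03: household furniture → 3% + 1.5% district = 4.5% → $7.51635
Tax on household furniture: unrounded sum = $9.78885 → $9.79

$9.79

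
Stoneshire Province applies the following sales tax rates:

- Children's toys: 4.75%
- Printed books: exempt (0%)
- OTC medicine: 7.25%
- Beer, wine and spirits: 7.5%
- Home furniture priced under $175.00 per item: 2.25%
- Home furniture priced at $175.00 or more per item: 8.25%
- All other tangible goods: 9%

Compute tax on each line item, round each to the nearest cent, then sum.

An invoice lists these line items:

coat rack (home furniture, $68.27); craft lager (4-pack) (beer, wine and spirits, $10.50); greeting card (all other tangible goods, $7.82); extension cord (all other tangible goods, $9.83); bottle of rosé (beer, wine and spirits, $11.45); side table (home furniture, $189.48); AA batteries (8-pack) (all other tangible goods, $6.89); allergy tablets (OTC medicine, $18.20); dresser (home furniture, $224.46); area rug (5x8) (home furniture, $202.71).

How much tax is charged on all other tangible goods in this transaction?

Greeting card $7.82: all other tangible goods → 9% → $0.70
Extension cord $9.83: all other tangible goods → 9% → $0.88
AA batteries (8-pack) $6.89: all other tangible goods → 9% → $0.62
Tax on all other tangible goods = $0.70 + $0.88 + $0.62 = $2.20

$2.20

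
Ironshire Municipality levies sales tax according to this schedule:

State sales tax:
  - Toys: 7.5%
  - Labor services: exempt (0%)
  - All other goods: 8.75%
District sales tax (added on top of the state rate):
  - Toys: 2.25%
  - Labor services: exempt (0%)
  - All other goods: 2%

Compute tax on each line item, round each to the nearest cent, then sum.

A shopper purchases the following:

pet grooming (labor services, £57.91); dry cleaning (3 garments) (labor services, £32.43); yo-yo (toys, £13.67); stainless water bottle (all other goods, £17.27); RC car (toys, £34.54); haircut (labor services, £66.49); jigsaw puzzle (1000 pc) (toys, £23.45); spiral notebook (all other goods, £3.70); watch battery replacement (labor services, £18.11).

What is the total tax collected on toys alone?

Yo-yo £13.67: toys → 7.5% + 2.25% district = 9.75% → £1.33
RC car £34.54: toys → 7.5% + 2.25% district = 9.75% → £3.37
Jigsaw puzzle (1000 pc) £23.45: toys → 7.5% + 2.25% district = 9.75% → £2.29
Tax on toys = £1.33 + £3.37 + £2.29 = £6.99

£6.99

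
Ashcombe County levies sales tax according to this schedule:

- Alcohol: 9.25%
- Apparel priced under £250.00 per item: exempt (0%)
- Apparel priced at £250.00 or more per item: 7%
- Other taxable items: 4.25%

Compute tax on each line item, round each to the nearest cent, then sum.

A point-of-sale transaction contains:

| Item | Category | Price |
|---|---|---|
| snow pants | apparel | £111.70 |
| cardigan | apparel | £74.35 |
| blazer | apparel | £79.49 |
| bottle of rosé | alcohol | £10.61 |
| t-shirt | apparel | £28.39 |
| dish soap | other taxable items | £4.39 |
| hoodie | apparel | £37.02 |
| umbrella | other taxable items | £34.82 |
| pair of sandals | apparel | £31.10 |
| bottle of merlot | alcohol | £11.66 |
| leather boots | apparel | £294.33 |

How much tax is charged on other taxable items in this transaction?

Dish soap £4.39: other taxable items → 4.25% → £0.19
Umbrella £34.82: other taxable items → 4.25% → £1.48
Tax on other taxable items = £0.19 + £1.48 = £1.67

£1.67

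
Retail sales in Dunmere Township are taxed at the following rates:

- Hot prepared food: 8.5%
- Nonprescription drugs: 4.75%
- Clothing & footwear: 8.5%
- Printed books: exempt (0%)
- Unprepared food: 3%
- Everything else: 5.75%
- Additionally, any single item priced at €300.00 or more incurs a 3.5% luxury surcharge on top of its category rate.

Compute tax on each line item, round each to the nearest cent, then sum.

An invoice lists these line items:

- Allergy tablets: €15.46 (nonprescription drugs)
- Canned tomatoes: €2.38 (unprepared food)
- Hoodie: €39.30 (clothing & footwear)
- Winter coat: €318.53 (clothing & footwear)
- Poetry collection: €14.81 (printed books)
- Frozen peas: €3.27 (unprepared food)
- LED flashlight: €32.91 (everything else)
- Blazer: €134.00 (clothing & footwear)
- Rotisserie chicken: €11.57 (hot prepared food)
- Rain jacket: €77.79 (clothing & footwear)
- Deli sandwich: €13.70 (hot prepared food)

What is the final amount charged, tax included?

Allergy tablets €15.46: nonprescription drugs → 4.75% → €0.73
Canned tomatoes €2.38: unprepared food → 3% → €0.07
Hoodie €39.30: clothing & footwear → 8.5% → €3.34
Winter coat €318.53: clothing & footwear → 8.5% + 3.5% surcharge = 12% → €38.22
Poetry collection €14.81: printed books → 0% → €0.00
Frozen peas €3.27: unprepared food → 3% → €0.10
LED flashlight €32.91: everything else → 5.75% → €1.89
Blazer €134.00: clothing & footwear → 8.5% → €11.39
Rotisserie chicken €11.57: hot prepared food → 8.5% → €0.98
Rain jacket €77.79: clothing & footwear → 8.5% → €6.61
Deli sandwich €13.70: hot prepared food → 8.5% → €1.16
Subtotal = €663.72; tax = €64.49; total due = €728.21

€728.21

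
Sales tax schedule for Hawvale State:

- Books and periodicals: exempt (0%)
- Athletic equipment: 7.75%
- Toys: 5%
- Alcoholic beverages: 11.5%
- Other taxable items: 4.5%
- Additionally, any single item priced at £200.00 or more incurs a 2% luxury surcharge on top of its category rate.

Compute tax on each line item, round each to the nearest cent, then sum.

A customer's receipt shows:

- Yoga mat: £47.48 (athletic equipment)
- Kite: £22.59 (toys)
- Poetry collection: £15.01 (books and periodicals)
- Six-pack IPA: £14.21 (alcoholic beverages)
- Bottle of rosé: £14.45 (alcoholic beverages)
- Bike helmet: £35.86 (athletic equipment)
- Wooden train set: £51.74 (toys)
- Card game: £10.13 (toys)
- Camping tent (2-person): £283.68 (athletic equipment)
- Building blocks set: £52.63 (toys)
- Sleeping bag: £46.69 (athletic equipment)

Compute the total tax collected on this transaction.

£47.89

Yoga mat £47.48: athletic equipment → 7.75% → £3.68
Kite £22.59: toys → 5% → £1.13
Poetry collection £15.01: books and periodicals → 0% → £0.00
Six-pack IPA £14.21: alcoholic beverages → 11.5% → £1.63
Bottle of rosé £14.45: alcoholic beverages → 11.5% → £1.66
Bike helmet £35.86: athletic equipment → 7.75% → £2.78
Wooden train set £51.74: toys → 5% → £2.59
Card game £10.13: toys → 5% → £0.51
Camping tent (2-person) £283.68: athletic equipment → 7.75% + 2% surcharge = 9.75% → £27.66
Building blocks set £52.63: toys → 5% → £2.63
Sleeping bag £46.69: athletic equipment → 7.75% → £3.62
Total tax = £3.68 + £1.13 + £1.63 + £1.66 + £2.78 + £2.59 + £0.51 + £27.66 + £2.63 + £3.62 = £47.89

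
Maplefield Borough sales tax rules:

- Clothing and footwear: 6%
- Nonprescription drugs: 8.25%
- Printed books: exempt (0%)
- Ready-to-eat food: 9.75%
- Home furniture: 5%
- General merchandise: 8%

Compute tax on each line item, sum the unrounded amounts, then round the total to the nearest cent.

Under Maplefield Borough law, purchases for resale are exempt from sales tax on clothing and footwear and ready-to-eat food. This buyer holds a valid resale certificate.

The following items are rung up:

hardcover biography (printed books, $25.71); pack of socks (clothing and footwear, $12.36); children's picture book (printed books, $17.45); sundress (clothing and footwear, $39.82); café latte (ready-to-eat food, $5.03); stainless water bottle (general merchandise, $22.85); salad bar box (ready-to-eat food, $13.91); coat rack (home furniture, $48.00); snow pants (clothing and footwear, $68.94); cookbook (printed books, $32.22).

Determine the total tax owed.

Hardcover biography $25.71: printed books → 0% → $0.00
Pack of socks $12.36: clothing and footwear, buyer-exempt → 0% → $0.00
Children's picture book $17.45: printed books → 0% → $0.00
Sundress $39.82: clothing and footwear, buyer-exempt → 0% → $0.00
Café latte $5.03: ready-to-eat food, buyer-exempt → 0% → $0.00
Stainless water bottle $22.85: general merchandise → 8% → $1.828
Salad bar box $13.91: ready-to-eat food, buyer-exempt → 0% → $0.00
Coat rack $48.00: home furniture → 5% → $2.40
Snow pants $68.94: clothing and footwear, buyer-exempt → 0% → $0.00
Cookbook $32.22: printed books → 0% → $0.00
Unrounded tax sum = $4.228 → $4.23

$4.23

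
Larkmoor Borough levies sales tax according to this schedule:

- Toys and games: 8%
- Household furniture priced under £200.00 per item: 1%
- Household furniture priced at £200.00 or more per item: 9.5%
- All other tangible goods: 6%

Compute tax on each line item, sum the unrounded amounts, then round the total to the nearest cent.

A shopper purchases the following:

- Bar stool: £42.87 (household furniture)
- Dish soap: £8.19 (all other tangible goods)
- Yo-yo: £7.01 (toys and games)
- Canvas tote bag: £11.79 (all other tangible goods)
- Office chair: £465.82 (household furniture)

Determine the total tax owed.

£46.44

Bar stool £42.87: household furniture, under £200.00 → 1% → £0.4287
Dish soap £8.19: all other tangible goods → 6% → £0.4914
Yo-yo £7.01: toys and games → 8% → £0.5608
Canvas tote bag £11.79: all other tangible goods → 6% → £0.7074
Office chair £465.82: household furniture, £200.00 or more → 9.5% → £44.2529
Unrounded tax sum = £46.4412 → £46.44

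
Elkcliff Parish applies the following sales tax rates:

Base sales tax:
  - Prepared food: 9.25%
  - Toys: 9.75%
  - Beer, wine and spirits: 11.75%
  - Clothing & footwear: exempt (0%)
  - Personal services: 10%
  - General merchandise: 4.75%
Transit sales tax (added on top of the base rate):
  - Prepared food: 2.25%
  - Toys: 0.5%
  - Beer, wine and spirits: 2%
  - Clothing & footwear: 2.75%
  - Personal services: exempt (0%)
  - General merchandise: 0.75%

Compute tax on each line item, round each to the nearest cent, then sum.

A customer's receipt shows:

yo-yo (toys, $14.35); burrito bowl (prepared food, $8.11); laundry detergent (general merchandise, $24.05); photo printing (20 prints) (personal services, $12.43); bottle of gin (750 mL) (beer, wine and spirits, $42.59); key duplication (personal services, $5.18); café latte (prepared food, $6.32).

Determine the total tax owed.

$12.07

Yo-yo $14.35: toys → 9.75% + 0.5% transit = 10.25% → $1.47
Burrito bowl $8.11: prepared food → 9.25% + 2.25% transit = 11.5% → $0.93
Laundry detergent $24.05: general merchandise → 4.75% + 0.75% transit = 5.5% → $1.32
Photo printing (20 prints) $12.43: personal services → 10% + 0% transit = 10% → $1.24
Bottle of gin (750 mL) $42.59: beer, wine and spirits → 11.75% + 2% transit = 13.75% → $5.86
Key duplication $5.18: personal services → 10% + 0% transit = 10% → $0.52
Café latte $6.32: prepared food → 9.25% + 2.25% transit = 11.5% → $0.73
Total tax = $1.47 + $0.93 + $1.32 + $1.24 + $5.86 + $0.52 + $0.73 = $12.07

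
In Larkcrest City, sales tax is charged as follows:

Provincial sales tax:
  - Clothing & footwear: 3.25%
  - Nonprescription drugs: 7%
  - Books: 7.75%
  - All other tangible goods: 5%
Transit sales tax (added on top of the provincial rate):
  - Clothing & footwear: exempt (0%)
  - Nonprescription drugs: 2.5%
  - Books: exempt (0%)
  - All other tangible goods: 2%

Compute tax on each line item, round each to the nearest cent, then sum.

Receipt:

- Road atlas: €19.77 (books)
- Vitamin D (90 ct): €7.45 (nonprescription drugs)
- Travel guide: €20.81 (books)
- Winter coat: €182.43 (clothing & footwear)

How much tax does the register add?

€9.78

Road atlas €19.77: books → 7.75% + 0% transit = 7.75% → €1.53
Vitamin D (90 ct) €7.45: nonprescription drugs → 7% + 2.5% transit = 9.5% → €0.71
Travel guide €20.81: books → 7.75% + 0% transit = 7.75% → €1.61
Winter coat €182.43: clothing & footwear → 3.25% + 0% transit = 3.25% → €5.93
Total tax = €1.53 + €0.71 + €1.61 + €5.93 = €9.78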